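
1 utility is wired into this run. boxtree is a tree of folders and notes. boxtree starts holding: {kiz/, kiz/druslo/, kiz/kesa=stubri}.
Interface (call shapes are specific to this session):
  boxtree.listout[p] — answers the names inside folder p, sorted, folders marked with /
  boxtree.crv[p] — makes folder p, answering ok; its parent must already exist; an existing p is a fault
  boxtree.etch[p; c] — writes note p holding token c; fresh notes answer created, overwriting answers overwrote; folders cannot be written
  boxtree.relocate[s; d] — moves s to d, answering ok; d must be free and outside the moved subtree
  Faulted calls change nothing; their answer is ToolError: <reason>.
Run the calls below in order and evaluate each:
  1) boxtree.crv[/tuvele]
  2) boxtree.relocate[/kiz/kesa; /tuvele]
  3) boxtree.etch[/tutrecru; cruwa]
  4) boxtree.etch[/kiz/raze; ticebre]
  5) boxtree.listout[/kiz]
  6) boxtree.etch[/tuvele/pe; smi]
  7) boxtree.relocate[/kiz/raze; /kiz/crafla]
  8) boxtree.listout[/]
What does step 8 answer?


Answer: [kiz/, tutrecru, tuvele/]

Derivation:
Act: boxtree.crv[p→/tuvele]
Obs: ok
Act: boxtree.relocate[s→/kiz/kesa; d→/tuvele]
Obs: ToolError: exists
Act: boxtree.etch[p→/tutrecru; c→cruwa]
Obs: created
Act: boxtree.etch[p→/kiz/raze; c→ticebre]
Obs: created
Act: boxtree.listout[p→/kiz]
Obs: [druslo/, kesa, raze]
Act: boxtree.etch[p→/tuvele/pe; c→smi]
Obs: created
Act: boxtree.relocate[s→/kiz/raze; d→/kiz/crafla]
Obs: ok
Act: boxtree.listout[p→/]
Obs: [kiz/, tutrecru, tuvele/]


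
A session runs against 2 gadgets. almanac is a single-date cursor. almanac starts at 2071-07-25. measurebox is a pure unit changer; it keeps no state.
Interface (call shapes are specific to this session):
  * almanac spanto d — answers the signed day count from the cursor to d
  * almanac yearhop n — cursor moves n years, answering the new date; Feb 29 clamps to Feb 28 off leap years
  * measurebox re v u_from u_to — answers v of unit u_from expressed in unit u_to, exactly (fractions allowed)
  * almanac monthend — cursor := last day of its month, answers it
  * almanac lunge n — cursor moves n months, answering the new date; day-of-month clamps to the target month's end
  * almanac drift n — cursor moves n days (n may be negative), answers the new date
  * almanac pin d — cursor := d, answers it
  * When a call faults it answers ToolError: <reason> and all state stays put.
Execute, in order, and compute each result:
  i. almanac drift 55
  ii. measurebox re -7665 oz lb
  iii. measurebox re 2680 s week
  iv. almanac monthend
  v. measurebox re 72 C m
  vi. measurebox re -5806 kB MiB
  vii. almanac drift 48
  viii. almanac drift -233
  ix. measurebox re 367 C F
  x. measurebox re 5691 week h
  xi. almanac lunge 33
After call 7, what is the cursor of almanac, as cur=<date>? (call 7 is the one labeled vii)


Answer: cur=2071-11-17

Derivation:
>> almanac drift(n=55)
<< 2071-09-18
>> measurebox re(v=-7665, u_from=oz, u_to=lb)
<< -7665/16
>> measurebox re(v=2680, u_from=s, u_to=week)
<< 67/15120
>> almanac monthend()
<< 2071-09-30
>> measurebox re(v=72, u_from=C, u_to=m)
<< ToolError: incompatible units
>> measurebox re(v=-5806, u_from=kB, u_to=MiB)
<< -362875/65536
>> almanac drift(n=48)
<< 2071-11-17
>> almanac drift(n=-233)
<< 2071-03-29
>> measurebox re(v=367, u_from=C, u_to=F)
<< 3463/5
>> measurebox re(v=5691, u_from=week, u_to=h)
<< 956088
>> almanac lunge(n=33)
<< 2073-12-29


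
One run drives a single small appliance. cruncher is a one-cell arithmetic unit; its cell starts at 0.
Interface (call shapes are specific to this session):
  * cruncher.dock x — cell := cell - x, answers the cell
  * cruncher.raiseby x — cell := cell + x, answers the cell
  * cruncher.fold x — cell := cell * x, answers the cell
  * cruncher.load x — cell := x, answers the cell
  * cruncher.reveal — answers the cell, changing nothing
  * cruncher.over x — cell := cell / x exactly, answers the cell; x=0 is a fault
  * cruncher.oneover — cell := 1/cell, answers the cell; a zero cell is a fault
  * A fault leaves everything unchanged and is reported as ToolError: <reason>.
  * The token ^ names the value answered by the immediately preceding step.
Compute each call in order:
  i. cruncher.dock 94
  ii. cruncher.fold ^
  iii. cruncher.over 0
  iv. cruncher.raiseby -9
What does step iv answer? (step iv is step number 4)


Answer: 8827

Derivation:
·→ cruncher.dock(x→94)
·← -94
·→ cruncher.fold(x→^)
·← 8836
·→ cruncher.over(x→0)
·← ToolError: division by zero
·→ cruncher.raiseby(x→-9)
·← 8827


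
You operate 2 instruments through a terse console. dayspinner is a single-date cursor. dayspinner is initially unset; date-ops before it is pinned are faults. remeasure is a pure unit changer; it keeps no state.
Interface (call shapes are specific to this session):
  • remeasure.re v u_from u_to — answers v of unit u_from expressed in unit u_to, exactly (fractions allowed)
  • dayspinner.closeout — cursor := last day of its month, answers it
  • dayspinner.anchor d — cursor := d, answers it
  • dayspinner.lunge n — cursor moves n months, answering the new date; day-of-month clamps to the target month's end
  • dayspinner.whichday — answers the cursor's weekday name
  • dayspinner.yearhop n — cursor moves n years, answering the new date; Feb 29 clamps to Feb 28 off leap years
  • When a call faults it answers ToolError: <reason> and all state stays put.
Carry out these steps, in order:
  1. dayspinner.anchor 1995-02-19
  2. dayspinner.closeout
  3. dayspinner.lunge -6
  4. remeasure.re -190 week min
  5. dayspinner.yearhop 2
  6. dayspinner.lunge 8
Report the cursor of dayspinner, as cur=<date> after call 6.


Answer: cur=1997-04-28

Derivation:
>> dayspinner.anchor(d=1995-02-19)
<< 1995-02-19
>> dayspinner.closeout()
<< 1995-02-28
>> dayspinner.lunge(n=-6)
<< 1994-08-28
>> remeasure.re(v=-190, u_from=week, u_to=min)
<< -1915200
>> dayspinner.yearhop(n=2)
<< 1996-08-28
>> dayspinner.lunge(n=8)
<< 1997-04-28


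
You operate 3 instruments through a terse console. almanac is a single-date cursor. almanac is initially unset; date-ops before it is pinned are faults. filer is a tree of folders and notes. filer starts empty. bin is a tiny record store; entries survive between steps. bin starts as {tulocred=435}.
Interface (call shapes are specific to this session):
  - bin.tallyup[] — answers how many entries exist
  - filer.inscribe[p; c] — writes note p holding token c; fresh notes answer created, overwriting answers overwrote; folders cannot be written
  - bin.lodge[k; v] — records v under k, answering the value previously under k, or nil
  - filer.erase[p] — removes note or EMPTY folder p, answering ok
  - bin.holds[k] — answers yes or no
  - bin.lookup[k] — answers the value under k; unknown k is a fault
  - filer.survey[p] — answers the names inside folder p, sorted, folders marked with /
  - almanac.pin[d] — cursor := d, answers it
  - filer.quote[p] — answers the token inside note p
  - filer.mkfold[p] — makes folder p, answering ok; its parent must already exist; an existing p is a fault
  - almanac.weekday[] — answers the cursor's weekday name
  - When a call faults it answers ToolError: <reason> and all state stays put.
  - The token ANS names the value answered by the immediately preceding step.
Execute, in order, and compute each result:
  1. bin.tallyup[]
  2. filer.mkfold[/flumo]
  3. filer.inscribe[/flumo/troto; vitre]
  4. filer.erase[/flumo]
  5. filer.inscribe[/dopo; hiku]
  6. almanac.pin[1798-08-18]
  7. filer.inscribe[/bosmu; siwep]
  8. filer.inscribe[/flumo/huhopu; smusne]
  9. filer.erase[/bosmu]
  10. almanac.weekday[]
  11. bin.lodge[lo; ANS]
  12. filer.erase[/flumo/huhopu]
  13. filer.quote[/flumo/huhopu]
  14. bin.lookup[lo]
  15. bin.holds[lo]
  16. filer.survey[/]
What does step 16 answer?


Now I run tallyup, which returns 1.
I use mkfold using p='/flumo', — result: ok.
I call inscribe using p='/flumo/troto', c='vitre', → created.
I invoke erase using p='/flumo', yielding ToolError: not empty.
I invoke inscribe using p='/dopo', c='hiku', and see created.
Invoking pin using d='1798-08-18', giving 1798-08-18.
Calling inscribe using p='/bosmu', c='siwep', yielding created.
I invoke inscribe using p='/flumo/huhopu', c='smusne', giving created.
I run erase using p='/bosmu', yielding ok.
I use weekday(): Saturday.
I call lodge using k='lo', v='ANS': nil.
I run erase using p='/flumo/huhopu', → ok.
Now I run quote using p='/flumo/huhopu', and get ToolError: not found.
I run lookup using k='lo', and get Saturday.
I run holds using k='lo', which returns yes.
I invoke survey using p='/': [dopo, flumo/].

Answer: [dopo, flumo/]


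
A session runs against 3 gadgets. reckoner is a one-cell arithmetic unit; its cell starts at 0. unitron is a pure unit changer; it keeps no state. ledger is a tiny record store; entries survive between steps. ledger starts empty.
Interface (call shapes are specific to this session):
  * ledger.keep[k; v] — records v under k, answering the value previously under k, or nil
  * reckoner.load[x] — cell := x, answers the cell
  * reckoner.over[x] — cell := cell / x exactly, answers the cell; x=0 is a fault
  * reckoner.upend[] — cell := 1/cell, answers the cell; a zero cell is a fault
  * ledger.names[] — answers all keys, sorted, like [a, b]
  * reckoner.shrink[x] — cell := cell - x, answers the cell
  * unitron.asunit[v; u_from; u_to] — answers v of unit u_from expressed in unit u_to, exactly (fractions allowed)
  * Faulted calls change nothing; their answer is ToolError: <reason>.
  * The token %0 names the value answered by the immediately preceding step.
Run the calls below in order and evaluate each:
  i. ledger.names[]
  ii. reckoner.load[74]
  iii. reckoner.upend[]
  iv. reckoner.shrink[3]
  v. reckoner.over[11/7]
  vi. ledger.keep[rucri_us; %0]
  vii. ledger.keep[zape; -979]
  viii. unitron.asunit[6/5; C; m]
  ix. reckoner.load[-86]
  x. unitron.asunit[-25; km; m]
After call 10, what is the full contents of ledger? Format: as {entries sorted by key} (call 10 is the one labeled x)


Answer: {rucri_us=-1547/814, zape=-979}

Derivation:
// ledger.names() == []
// reckoner.load(74) == 74
// reckoner.upend() == 1/74
// reckoner.shrink(3) == -221/74
// reckoner.over(11/7) == -1547/814
// ledger.keep(rucri_us, %0) == nil
// ledger.keep(zape, -979) == nil
// unitron.asunit(6/5, C, m) == ToolError: incompatible units
// reckoner.load(-86) == -86
// unitron.asunit(-25, km, m) == -25000


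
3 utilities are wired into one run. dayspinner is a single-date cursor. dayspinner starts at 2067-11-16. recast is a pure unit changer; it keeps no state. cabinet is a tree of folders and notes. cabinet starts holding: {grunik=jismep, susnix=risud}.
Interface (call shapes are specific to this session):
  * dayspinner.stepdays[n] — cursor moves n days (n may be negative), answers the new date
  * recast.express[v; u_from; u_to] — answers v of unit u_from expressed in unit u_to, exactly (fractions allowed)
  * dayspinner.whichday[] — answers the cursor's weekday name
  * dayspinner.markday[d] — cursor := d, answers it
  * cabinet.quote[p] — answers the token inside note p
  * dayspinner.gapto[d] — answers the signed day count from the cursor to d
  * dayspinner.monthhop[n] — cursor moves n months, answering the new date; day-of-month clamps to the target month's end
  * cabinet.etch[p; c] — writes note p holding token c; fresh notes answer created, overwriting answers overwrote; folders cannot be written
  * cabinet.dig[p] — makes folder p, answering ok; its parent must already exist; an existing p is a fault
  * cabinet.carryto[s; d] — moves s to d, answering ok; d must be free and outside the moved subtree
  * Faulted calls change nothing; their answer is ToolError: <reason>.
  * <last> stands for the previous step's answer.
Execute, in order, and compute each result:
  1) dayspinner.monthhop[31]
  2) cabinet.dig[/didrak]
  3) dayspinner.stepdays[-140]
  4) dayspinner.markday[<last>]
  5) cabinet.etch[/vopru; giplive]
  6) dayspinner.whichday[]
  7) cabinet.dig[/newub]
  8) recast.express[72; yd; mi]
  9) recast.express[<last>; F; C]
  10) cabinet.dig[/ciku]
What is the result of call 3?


Answer: 2070-01-27

Derivation:
>> dayspinner.monthhop(n='31')
<< 2070-06-16
>> cabinet.dig(p='/didrak')
<< ok
>> dayspinner.stepdays(n='-140')
<< 2070-01-27
>> dayspinner.markday(d='<last>')
<< 2070-01-27
>> cabinet.etch(p='/vopru', c='giplive')
<< created
>> dayspinner.whichday()
<< Monday
>> cabinet.dig(p='/newub')
<< ok
>> recast.express(v='72', u_from='yd', u_to='mi')
<< 9/220
>> recast.express(v='<last>', u_from='F', u_to='C')
<< -7031/396
>> cabinet.dig(p='/ciku')
<< ok


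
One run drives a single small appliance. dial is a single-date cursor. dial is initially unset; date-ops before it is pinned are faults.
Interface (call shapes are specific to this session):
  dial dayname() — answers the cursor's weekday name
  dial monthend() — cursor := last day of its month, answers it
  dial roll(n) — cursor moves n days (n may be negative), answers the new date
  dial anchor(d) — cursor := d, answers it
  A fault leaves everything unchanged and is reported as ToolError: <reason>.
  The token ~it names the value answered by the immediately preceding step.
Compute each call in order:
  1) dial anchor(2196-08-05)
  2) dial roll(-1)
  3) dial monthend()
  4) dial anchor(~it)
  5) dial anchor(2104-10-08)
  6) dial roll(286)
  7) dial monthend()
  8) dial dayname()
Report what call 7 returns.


Answer: 2105-07-31

Derivation:
I run dial anchor(d='2196-08-05'), giving 2196-08-05.
Calling dial roll(n='-1'), → 2196-08-04.
I use dial monthend, and get 2196-08-31.
I run dial anchor(d='~it'), and observe 2196-08-31.
I run dial anchor(d='2104-10-08'), → 2104-10-08.
I run dial roll(n='286'), — result: 2105-07-21.
Invoking dial monthend, which returns 2105-07-31.
Then dial dayname, and observe Friday.


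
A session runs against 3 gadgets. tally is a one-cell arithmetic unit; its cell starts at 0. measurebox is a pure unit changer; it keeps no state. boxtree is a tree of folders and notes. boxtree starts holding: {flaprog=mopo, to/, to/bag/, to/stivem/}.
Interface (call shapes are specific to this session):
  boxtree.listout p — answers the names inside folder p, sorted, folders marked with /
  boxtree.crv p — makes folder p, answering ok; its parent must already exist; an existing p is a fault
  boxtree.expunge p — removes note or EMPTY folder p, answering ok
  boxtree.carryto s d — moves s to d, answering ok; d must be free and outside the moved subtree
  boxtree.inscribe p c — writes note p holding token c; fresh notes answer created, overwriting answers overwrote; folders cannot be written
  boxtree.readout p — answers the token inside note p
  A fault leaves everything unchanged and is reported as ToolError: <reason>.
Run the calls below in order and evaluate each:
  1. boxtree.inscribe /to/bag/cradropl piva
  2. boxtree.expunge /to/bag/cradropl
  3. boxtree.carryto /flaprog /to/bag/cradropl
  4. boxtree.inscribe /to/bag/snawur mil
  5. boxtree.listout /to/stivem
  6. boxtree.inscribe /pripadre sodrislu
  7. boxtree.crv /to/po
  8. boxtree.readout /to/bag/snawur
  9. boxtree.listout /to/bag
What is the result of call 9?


Answer: [cradropl, snawur]

Derivation:
>>> inscribe p='/to/bag/cradropl' c='piva'
[out] created
>>> expunge p='/to/bag/cradropl'
[out] ok
>>> carryto s='/flaprog' d='/to/bag/cradropl'
[out] ok
>>> inscribe p='/to/bag/snawur' c='mil'
[out] created
>>> listout p='/to/stivem'
[out] []
>>> inscribe p='/pripadre' c='sodrislu'
[out] created
>>> crv p='/to/po'
[out] ok
>>> readout p='/to/bag/snawur'
[out] mil
>>> listout p='/to/bag'
[out] [cradropl, snawur]


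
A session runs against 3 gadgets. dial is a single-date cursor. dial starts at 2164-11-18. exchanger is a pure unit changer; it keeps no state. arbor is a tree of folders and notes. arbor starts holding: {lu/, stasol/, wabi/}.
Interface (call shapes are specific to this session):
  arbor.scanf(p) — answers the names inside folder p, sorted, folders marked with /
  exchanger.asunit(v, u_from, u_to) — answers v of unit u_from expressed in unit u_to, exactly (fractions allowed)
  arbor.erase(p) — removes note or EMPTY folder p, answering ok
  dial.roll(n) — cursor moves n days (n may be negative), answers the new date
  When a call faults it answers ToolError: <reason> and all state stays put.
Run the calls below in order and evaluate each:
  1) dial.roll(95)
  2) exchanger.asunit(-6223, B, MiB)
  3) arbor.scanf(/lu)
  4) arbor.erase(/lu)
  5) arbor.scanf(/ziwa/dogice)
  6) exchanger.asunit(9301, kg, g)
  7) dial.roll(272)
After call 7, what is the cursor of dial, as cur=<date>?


~$ dial.roll 95
= 2165-02-21
~$ exchanger.asunit -6223 B MiB
= -6223/1048576
~$ arbor.scanf /lu
= []
~$ arbor.erase /lu
= ok
~$ arbor.scanf /ziwa/dogice
= ToolError: not found
~$ exchanger.asunit 9301 kg g
= 9301000
~$ dial.roll 272
= 2165-11-20

Answer: cur=2165-11-20


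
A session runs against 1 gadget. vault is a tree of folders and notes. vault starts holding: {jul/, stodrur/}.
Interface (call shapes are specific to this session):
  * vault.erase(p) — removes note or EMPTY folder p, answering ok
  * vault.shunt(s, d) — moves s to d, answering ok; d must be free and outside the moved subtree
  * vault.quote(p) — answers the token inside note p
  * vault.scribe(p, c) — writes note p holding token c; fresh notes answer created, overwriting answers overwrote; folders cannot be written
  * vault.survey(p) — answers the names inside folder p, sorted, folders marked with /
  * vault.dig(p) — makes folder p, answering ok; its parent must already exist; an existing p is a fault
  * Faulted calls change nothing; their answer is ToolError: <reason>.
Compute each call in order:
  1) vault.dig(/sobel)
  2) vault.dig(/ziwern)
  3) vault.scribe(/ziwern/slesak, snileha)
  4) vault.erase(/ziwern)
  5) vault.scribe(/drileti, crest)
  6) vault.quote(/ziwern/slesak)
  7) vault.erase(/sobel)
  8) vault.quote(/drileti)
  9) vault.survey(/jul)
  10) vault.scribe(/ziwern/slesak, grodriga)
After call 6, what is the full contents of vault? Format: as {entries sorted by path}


Answer: {drileti=crest, jul/, sobel/, stodrur/, ziwern/, ziwern/slesak=snileha}

Derivation:
==> vault.dig(/sobel)
<== ok
==> vault.dig(/ziwern)
<== ok
==> vault.scribe(/ziwern/slesak, snileha)
<== created
==> vault.erase(/ziwern)
<== ToolError: not empty
==> vault.scribe(/drileti, crest)
<== created
==> vault.quote(/ziwern/slesak)
<== snileha
==> vault.erase(/sobel)
<== ok
==> vault.quote(/drileti)
<== crest
==> vault.survey(/jul)
<== []
==> vault.scribe(/ziwern/slesak, grodriga)
<== overwrote


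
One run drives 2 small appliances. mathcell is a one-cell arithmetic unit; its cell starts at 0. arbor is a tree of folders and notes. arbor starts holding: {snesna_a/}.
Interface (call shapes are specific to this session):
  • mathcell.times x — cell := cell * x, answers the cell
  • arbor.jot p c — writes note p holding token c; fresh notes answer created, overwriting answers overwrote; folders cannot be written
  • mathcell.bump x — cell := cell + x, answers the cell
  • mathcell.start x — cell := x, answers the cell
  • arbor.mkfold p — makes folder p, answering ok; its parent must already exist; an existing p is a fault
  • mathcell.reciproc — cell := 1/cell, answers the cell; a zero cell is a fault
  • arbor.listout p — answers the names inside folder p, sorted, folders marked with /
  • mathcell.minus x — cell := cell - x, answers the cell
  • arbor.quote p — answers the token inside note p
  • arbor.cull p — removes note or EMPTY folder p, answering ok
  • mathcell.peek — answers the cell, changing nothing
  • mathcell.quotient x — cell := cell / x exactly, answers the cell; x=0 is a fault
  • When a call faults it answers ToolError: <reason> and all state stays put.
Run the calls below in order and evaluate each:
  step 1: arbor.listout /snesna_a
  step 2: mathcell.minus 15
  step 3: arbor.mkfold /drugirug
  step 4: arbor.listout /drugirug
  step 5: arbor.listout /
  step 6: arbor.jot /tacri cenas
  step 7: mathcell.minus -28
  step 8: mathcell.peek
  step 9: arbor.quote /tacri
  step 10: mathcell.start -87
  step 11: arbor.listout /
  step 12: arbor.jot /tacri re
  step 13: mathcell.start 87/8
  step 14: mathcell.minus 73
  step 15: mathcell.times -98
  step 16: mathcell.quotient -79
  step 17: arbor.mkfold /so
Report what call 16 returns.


Answer: -24353/316

Derivation:
CALL arbor.listout[p→/snesna_a]
RET  []
CALL mathcell.minus[x→15]
RET  -15
CALL arbor.mkfold[p→/drugirug]
RET  ok
CALL arbor.listout[p→/drugirug]
RET  []
CALL arbor.listout[p→/]
RET  [drugirug/, snesna_a/]
CALL arbor.jot[p→/tacri; c→cenas]
RET  created
CALL mathcell.minus[x→-28]
RET  13
CALL mathcell.peek[]
RET  13
CALL arbor.quote[p→/tacri]
RET  cenas
CALL mathcell.start[x→-87]
RET  -87
CALL arbor.listout[p→/]
RET  [drugirug/, snesna_a/, tacri]
CALL arbor.jot[p→/tacri; c→re]
RET  overwrote
CALL mathcell.start[x→87/8]
RET  87/8
CALL mathcell.minus[x→73]
RET  -497/8
CALL mathcell.times[x→-98]
RET  24353/4
CALL mathcell.quotient[x→-79]
RET  -24353/316
CALL arbor.mkfold[p→/so]
RET  ok


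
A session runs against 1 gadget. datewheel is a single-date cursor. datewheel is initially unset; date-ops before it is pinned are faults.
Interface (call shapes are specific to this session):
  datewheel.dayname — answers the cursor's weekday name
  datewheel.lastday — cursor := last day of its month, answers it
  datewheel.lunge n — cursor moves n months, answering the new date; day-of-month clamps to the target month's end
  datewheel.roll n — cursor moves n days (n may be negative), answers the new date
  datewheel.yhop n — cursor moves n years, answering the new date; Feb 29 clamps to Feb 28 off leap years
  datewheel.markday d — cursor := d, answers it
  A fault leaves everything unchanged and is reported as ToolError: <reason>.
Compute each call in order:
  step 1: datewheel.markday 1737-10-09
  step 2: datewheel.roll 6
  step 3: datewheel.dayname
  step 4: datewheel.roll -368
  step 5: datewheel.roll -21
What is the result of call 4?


-- datewheel.markday(d: 1737-10-09) -> 1737-10-09
-- datewheel.roll(n: 6) -> 1737-10-15
-- datewheel.dayname() -> Tuesday
-- datewheel.roll(n: -368) -> 1736-10-12
-- datewheel.roll(n: -21) -> 1736-09-21

Answer: 1736-10-12


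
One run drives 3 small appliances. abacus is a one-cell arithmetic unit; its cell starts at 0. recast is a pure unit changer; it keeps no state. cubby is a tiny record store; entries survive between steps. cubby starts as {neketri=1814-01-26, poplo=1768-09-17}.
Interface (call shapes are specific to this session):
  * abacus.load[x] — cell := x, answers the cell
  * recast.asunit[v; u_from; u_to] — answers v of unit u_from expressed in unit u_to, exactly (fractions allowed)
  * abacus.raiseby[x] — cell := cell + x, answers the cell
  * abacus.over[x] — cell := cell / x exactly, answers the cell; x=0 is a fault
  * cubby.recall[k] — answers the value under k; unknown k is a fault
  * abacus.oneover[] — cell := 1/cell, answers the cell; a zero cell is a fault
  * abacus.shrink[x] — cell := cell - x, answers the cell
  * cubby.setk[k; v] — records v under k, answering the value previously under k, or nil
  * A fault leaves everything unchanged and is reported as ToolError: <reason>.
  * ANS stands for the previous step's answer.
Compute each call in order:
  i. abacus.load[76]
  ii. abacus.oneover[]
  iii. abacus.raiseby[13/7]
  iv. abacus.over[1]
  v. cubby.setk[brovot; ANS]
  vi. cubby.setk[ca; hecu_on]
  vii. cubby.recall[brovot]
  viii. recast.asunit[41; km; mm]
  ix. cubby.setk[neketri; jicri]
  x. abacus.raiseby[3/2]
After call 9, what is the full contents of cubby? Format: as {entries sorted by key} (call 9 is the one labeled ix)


Answer: {brovot=995/532, ca=hecu_on, neketri=jicri, poplo=1768-09-17}

Derivation:
·→ abacus.load(x='76')
·← 76
·→ abacus.oneover()
·← 1/76
·→ abacus.raiseby(x='13/7')
·← 995/532
·→ abacus.over(x='1')
·← 995/532
·→ cubby.setk(k='brovot', v='ANS')
·← nil
·→ cubby.setk(k='ca', v='hecu_on')
·← nil
·→ cubby.recall(k='brovot')
·← 995/532
·→ recast.asunit(v='41', u_from='km', u_to='mm')
·← 41000000
·→ cubby.setk(k='neketri', v='jicri')
·← 1814-01-26
·→ abacus.raiseby(x='3/2')
·← 1793/532


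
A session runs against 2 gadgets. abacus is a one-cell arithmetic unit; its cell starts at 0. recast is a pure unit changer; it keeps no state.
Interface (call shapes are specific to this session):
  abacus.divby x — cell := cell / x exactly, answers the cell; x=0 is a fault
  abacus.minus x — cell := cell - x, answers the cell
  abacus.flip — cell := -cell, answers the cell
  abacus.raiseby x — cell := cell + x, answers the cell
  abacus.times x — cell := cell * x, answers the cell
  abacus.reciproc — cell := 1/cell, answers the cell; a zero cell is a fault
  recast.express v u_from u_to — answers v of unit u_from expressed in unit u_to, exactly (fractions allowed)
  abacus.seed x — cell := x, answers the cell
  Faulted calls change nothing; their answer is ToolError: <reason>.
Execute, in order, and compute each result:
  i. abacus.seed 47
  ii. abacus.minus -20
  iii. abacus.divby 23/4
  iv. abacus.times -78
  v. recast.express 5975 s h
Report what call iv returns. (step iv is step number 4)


Answer: -20904/23

Derivation:
Do: abacus.seed[x='47']
See: 47
Do: abacus.minus[x='-20']
See: 67
Do: abacus.divby[x='23/4']
See: 268/23
Do: abacus.times[x='-78']
See: -20904/23
Do: recast.express[v='5975'; u_from='s'; u_to='h']
See: 239/144


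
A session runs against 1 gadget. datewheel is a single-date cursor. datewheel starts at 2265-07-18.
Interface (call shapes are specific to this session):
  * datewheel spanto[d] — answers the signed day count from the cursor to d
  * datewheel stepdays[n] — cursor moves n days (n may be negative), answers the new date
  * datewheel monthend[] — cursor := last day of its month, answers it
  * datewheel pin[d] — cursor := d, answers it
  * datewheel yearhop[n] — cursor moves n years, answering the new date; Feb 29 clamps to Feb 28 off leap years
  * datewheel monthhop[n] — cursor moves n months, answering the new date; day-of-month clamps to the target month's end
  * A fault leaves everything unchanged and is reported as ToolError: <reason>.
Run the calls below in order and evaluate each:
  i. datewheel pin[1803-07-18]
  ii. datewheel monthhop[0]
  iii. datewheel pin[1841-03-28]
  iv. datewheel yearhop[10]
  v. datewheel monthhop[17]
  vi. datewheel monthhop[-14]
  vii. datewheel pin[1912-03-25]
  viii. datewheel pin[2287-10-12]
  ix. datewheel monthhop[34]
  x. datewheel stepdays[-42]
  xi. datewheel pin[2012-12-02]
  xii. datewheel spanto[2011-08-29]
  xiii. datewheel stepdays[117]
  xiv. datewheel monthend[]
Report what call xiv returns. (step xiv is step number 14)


Calling datewheel pin on d=1803-07-18, and see 1803-07-18.
I run datewheel monthhop on n=0, and observe 1803-07-18.
Now I run datewheel pin on d=1841-03-28: 1841-03-28.
Calling datewheel yearhop on n=10, → 1851-03-28.
Next I call datewheel monthhop on n=17, which returns 1852-08-28.
I use datewheel monthhop on n=-14, — result: 1851-06-28.
Now I run datewheel pin on d=1912-03-25, — result: 1912-03-25.
Then datewheel pin on d=2287-10-12, yielding 2287-10-12.
Using datewheel monthhop on n=34: 2290-08-12.
Then datewheel stepdays on n=-42, — result: 2290-07-01.
I invoke datewheel pin on d=2012-12-02, and get 2012-12-02.
Invoking datewheel spanto on d=2011-08-29: -461.
I use datewheel stepdays on n=117, which returns 2013-03-29.
I run datewheel monthend, yielding 2013-03-31.

Answer: 2013-03-31


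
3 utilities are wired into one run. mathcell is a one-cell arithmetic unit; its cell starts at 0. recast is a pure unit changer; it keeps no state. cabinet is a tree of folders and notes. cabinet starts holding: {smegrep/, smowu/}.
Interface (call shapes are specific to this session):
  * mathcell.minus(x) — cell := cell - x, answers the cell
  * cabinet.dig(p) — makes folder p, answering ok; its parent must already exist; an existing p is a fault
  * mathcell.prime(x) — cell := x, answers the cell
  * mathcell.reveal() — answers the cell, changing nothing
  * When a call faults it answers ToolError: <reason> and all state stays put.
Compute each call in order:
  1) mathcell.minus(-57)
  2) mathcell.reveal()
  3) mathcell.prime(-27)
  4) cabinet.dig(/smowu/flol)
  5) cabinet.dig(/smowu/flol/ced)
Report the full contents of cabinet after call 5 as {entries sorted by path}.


Answer: {smegrep/, smowu/, smowu/flol/, smowu/flol/ced/}

Derivation:
% mathcell.minus x='-57'
= 57
% mathcell.reveal
= 57
% mathcell.prime x='-27'
= -27
% cabinet.dig p='/smowu/flol'
= ok
% cabinet.dig p='/smowu/flol/ced'
= ok


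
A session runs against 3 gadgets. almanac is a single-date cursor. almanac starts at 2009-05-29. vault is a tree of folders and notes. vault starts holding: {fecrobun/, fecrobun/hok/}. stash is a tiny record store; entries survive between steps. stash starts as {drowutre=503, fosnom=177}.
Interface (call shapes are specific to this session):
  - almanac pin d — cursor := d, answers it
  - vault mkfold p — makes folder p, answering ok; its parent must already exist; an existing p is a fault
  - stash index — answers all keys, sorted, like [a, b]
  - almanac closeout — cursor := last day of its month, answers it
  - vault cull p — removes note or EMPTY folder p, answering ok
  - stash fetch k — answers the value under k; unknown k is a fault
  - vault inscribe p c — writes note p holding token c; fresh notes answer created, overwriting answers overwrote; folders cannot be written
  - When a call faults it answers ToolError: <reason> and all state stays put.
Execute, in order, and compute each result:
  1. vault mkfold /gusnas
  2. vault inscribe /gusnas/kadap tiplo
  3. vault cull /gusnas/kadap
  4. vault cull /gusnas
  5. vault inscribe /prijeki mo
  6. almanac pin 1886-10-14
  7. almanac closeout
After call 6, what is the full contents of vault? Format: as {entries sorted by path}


Answer: {fecrobun/, fecrobun/hok/, prijeki=mo}

Derivation:
>> vault mkfold(p→/gusnas)
<< ok
>> vault inscribe(p→/gusnas/kadap, c→tiplo)
<< created
>> vault cull(p→/gusnas/kadap)
<< ok
>> vault cull(p→/gusnas)
<< ok
>> vault inscribe(p→/prijeki, c→mo)
<< created
>> almanac pin(d→1886-10-14)
<< 1886-10-14
>> almanac closeout()
<< 1886-10-31


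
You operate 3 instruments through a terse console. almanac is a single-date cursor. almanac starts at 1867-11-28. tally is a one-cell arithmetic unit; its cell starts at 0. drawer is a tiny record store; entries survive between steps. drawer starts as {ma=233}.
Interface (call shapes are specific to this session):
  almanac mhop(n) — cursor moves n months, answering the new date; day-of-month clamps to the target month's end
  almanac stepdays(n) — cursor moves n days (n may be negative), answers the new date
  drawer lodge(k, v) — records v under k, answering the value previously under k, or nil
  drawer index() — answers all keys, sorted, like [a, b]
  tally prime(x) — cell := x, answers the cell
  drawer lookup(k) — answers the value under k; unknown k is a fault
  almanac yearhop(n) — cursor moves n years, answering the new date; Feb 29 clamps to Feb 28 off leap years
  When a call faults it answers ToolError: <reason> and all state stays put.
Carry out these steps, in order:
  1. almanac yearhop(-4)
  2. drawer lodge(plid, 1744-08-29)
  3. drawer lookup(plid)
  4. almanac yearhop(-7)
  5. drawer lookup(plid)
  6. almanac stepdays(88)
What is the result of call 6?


Answer: 1857-02-24

Derivation:
CALL almanac yearhop[n: -4]
RET  1863-11-28
CALL drawer lodge[k: plid; v: 1744-08-29]
RET  nil
CALL drawer lookup[k: plid]
RET  1744-08-29
CALL almanac yearhop[n: -7]
RET  1856-11-28
CALL drawer lookup[k: plid]
RET  1744-08-29
CALL almanac stepdays[n: 88]
RET  1857-02-24


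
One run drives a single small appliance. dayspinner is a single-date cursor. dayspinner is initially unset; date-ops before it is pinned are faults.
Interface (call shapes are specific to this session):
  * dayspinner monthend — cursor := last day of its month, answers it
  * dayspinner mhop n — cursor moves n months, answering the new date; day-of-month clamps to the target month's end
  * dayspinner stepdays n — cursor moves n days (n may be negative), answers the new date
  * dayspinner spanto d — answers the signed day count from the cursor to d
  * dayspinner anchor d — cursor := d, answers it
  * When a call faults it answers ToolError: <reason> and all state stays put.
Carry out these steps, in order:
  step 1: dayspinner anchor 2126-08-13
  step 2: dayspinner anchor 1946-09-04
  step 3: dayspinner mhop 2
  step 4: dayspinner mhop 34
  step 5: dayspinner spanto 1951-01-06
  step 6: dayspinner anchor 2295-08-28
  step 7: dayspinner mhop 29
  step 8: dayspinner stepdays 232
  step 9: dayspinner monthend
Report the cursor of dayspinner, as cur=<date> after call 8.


CALL dayspinner anchor[d=2126-08-13]
RET  2126-08-13
CALL dayspinner anchor[d=1946-09-04]
RET  1946-09-04
CALL dayspinner mhop[n=2]
RET  1946-11-04
CALL dayspinner mhop[n=34]
RET  1949-09-04
CALL dayspinner spanto[d=1951-01-06]
RET  489
CALL dayspinner anchor[d=2295-08-28]
RET  2295-08-28
CALL dayspinner mhop[n=29]
RET  2298-01-28
CALL dayspinner stepdays[n=232]
RET  2298-09-17
CALL dayspinner monthend[]
RET  2298-09-30

Answer: cur=2298-09-17


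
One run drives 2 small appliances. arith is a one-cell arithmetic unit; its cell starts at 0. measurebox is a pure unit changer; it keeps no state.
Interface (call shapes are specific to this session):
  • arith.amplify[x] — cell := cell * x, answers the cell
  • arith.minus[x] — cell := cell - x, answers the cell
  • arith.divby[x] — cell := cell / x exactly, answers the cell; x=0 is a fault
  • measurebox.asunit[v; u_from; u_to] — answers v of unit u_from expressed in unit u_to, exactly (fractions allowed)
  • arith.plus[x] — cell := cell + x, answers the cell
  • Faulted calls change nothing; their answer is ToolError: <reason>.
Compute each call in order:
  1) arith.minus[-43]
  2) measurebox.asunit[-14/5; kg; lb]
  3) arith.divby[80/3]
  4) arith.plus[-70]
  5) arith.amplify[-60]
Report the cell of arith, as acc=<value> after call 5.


Answer: acc=16413/4

Derivation:
→ arith.minus(-43)
← 43
→ measurebox.asunit(-14/5, kg, lb)
← -40000000/6479891
→ arith.divby(80/3)
← 129/80
→ arith.plus(-70)
← -5471/80
→ arith.amplify(-60)
← 16413/4


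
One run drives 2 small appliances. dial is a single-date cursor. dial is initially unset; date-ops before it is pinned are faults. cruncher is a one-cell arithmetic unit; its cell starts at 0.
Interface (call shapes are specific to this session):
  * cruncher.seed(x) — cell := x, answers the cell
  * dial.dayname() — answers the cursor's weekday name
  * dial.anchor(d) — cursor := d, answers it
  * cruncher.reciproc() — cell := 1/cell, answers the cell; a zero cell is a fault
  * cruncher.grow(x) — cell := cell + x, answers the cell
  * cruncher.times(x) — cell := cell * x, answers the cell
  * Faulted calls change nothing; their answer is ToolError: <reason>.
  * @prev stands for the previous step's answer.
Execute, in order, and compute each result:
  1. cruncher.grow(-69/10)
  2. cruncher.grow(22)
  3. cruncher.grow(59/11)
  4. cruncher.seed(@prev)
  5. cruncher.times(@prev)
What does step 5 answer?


% cruncher.grow x=-69/10
= -69/10
% cruncher.grow x=22
= 151/10
% cruncher.grow x=59/11
= 2251/110
% cruncher.seed x=@prev
= 2251/110
% cruncher.times x=@prev
= 5067001/12100

Answer: 5067001/12100


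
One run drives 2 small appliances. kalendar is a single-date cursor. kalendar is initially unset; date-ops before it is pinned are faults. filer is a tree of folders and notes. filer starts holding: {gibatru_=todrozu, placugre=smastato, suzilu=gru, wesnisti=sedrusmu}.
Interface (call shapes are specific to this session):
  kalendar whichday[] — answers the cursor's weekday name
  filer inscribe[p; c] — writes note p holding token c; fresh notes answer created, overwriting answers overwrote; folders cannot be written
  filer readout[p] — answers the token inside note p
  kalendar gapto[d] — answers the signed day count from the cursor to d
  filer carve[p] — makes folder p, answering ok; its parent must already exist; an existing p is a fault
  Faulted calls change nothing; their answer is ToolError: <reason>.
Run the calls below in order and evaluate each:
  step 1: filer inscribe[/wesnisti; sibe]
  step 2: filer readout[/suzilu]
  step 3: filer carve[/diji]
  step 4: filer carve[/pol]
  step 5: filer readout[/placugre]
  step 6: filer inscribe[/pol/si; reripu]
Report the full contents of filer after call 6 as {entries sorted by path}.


# 1. filer inscribe(/wesnisti, sibe) : overwrote
# 2. filer readout(/suzilu) : gru
# 3. filer carve(/diji) : ok
# 4. filer carve(/pol) : ok
# 5. filer readout(/placugre) : smastato
# 6. filer inscribe(/pol/si, reripu) : created

Answer: {diji/, gibatru_=todrozu, placugre=smastato, pol/, pol/si=reripu, suzilu=gru, wesnisti=sibe}


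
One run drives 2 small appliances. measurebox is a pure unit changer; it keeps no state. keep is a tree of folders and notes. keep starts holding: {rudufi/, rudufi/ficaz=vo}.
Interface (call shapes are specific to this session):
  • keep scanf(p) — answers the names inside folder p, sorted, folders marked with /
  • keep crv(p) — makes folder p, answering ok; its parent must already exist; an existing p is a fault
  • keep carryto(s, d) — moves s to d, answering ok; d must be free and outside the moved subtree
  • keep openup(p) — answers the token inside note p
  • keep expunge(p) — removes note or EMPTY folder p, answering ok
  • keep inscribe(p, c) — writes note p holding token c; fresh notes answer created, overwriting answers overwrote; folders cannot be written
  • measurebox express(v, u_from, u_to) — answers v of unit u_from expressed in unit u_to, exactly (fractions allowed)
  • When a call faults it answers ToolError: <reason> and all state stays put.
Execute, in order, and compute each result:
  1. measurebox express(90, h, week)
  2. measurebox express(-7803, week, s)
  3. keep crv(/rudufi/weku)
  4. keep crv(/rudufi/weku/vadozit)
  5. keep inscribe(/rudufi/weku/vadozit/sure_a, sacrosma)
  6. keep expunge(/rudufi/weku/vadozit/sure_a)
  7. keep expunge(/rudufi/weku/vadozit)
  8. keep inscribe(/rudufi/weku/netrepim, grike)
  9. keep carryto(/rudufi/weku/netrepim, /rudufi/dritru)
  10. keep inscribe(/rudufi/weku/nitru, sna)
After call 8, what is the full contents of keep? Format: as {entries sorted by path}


Answer: {rudufi/, rudufi/ficaz=vo, rudufi/weku/, rudufi/weku/netrepim=grike}

Derivation:
Act: measurebox express[v→90; u_from→h; u_to→week]
Obs: 15/28
Act: measurebox express[v→-7803; u_from→week; u_to→s]
Obs: -4719254400
Act: keep crv[p→/rudufi/weku]
Obs: ok
Act: keep crv[p→/rudufi/weku/vadozit]
Obs: ok
Act: keep inscribe[p→/rudufi/weku/vadozit/sure_a; c→sacrosma]
Obs: created
Act: keep expunge[p→/rudufi/weku/vadozit/sure_a]
Obs: ok
Act: keep expunge[p→/rudufi/weku/vadozit]
Obs: ok
Act: keep inscribe[p→/rudufi/weku/netrepim; c→grike]
Obs: created
Act: keep carryto[s→/rudufi/weku/netrepim; d→/rudufi/dritru]
Obs: ok
Act: keep inscribe[p→/rudufi/weku/nitru; c→sna]
Obs: created


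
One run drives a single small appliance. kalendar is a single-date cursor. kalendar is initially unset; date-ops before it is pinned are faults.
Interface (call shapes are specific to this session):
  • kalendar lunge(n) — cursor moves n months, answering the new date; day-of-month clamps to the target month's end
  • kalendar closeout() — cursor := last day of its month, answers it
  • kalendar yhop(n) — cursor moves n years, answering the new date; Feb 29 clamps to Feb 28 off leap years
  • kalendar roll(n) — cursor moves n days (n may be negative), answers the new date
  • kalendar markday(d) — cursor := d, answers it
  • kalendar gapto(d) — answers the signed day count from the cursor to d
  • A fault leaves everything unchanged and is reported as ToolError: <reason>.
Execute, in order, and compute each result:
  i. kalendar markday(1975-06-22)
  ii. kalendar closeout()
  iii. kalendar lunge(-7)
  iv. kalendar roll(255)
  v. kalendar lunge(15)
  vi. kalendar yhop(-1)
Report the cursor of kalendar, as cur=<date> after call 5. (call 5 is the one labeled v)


Answer: cur=1976-11-12

Derivation:
;; kalendar markday(1975-06-22) => 1975-06-22
;; kalendar closeout() => 1975-06-30
;; kalendar lunge(-7) => 1974-11-30
;; kalendar roll(255) => 1975-08-12
;; kalendar lunge(15) => 1976-11-12
;; kalendar yhop(-1) => 1975-11-12
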